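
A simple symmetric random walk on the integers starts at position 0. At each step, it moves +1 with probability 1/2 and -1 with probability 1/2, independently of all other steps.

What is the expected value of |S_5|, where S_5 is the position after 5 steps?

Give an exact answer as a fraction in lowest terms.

S_5 takes values m ≡ 1 (mod 2) with |m| ≤ 5; P(S_5=m) = C(5,(5+m)/2)/2^5.
Total paths: 2^5 = 32
Distribution: P(S=-5)=1/32, P(S=-3)=5/32, P(S=-1)=10/32, P(S=1)=10/32, P(S=3)=5/32, P(S=5)=1/32
E[|S_5|] = Σ_m |m|·P(S_5=m) = 60/32 = 15/8

Answer: 15/8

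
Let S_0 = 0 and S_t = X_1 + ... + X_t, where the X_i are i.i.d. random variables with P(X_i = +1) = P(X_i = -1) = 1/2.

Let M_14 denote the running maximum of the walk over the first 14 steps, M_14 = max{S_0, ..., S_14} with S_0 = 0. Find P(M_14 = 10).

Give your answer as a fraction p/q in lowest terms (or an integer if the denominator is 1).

Let M_14 = max(S_0,...,S_14). Use the reflection principle: for j ≥ 1, #{paths with M_14 ≥ j} = #{S_14 ≥ j} + #{S_14 ≥ j+1}.
By reflection, #{M_14 ≥ 10} = #{S_14 ≥ 10} + #{S_14 ≥ 11} = 106 + 15 = 121.
#{M_14 ≥ 11} = #{S_14 ≥ 11} + #{S_14 ≥ 12} = 15 + 15 = 30.
#{M_14 = 10} = 121 - 30 = 91.
P(M_14 = 10) = 91/16384 = 91/16384

Answer: 91/16384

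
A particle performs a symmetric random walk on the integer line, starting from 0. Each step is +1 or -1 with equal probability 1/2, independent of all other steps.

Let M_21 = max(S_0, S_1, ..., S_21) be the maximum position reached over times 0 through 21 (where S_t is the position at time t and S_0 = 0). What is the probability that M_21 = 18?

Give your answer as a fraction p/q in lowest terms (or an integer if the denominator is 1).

Let M_21 = max(S_0,...,S_21). Use the reflection principle: for j ≥ 1, #{paths with M_21 ≥ j} = #{S_21 ≥ j} + #{S_21 ≥ j+1}.
By reflection, #{M_21 ≥ 18} = #{S_21 ≥ 18} + #{S_21 ≥ 19} = 22 + 22 = 44.
#{M_21 ≥ 19} = #{S_21 ≥ 19} + #{S_21 ≥ 20} = 22 + 1 = 23.
#{M_21 = 18} = 44 - 23 = 21.
P(M_21 = 18) = 21/2097152 = 21/2097152

Answer: 21/2097152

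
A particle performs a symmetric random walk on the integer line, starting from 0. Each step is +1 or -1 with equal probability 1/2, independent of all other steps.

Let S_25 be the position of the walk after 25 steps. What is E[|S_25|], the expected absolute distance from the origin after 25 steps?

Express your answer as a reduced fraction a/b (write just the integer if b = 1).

Answer: 16900975/4194304

Derivation:
S_25 takes values m ≡ 1 (mod 2) with |m| ≤ 25; P(S_25=m) = C(25,(25+m)/2)/2^25.
Total paths: 2^25 = 33554432
Distribution: P(S=-25)=1/33554432, P(S=-23)=25/33554432, P(S=-21)=300/33554432, P(S=-19)=2300/33554432, P(S=-17)=12650/33554432, P(S=-15)=53130/33554432, P(S=-13)=177100/33554432, P(S=-11)=480700/33554432, P(S=-9)=1081575/33554432, P(S=-7)=2042975/33554432, P(S=-5)=3268760/33554432, P(S=-3)=4457400/33554432, P(S=-1)=5200300/33554432, P(S=1)=5200300/33554432, P(S=3)=4457400/33554432, P(S=5)=3268760/33554432, P(S=7)=2042975/33554432, P(S=9)=1081575/33554432, P(S=11)=480700/33554432, P(S=13)=177100/33554432, P(S=15)=53130/33554432, P(S=17)=12650/33554432, P(S=19)=2300/33554432, P(S=21)=300/33554432, P(S=23)=25/33554432, P(S=25)=1/33554432
E[|S_25|] = Σ_m |m|·P(S_25=m) = 135207800/33554432 = 16900975/4194304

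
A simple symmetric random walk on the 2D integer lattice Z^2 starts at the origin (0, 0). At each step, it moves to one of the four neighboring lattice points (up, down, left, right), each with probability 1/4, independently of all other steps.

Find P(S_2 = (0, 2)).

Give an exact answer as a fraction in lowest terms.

Let h be the number of horizontal steps (so 2-h are vertical). To end at (0,2) need (h+0)/2 right-steps and ((2-h)+2)/2 up-steps.
Sum over h with 0 ≤ h ≤ 0, h ≡ 0 (mod 2), 2-h ≡ 0 (mod 2):
h=0: C(2,0)·C(0,0)·C(2,2) = 1·1·1 = 1
Total favorable: 1
Total paths: 4^2 = 16
P = 1/16 = 1/16

Answer: 1/16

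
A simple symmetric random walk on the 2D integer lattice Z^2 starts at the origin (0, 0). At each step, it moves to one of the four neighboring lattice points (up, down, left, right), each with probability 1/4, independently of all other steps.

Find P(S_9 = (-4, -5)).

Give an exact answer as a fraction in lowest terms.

Let h be the number of horizontal steps (so 9-h are vertical). To end at (-4,-5) need (h-4)/2 right-steps and ((9-h)-5)/2 up-steps.
Sum over h with 4 ≤ h ≤ 4, h ≡ 0 (mod 2), 9-h ≡ 1 (mod 2):
h=4: C(9,4)·C(4,0)·C(5,0) = 126·1·1 = 126
Total favorable: 126
Total paths: 4^9 = 262144
P = 126/262144 = 63/131072

Answer: 63/131072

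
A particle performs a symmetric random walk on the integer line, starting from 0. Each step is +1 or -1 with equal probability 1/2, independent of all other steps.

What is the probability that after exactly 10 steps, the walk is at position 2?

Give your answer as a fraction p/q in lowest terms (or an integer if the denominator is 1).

Answer: 105/512

Derivation:
To reach position 2 after 10 steps: need 6 steps of +1 and 4 of -1.
Favorable paths: C(10,6) = 210
Total paths: 2^10 = 1024
P = 210/1024 = 105/512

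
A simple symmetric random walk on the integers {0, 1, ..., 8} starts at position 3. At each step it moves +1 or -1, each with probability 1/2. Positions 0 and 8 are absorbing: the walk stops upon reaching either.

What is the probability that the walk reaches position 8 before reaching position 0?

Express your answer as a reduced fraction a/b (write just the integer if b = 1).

Symmetric walk (p = 1/2): the harmonic-function argument gives P(hit 8 before 0 | start at 3) = a/N.
P = 3/8 = 3/8

Answer: 3/8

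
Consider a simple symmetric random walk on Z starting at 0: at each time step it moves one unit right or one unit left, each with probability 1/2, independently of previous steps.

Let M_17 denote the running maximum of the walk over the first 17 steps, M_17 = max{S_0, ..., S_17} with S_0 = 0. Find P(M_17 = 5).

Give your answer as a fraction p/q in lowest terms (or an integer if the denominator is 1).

Let M_17 = max(S_0,...,S_17). Use the reflection principle: for j ≥ 1, #{paths with M_17 ≥ j} = #{S_17 ≥ j} + #{S_17 ≥ j+1}.
By reflection, #{M_17 ≥ 5} = #{S_17 ≥ 5} + #{S_17 ≥ 6} = 21778 + 9402 = 31180.
#{M_17 ≥ 6} = #{S_17 ≥ 6} + #{S_17 ≥ 7} = 9402 + 9402 = 18804.
#{M_17 = 5} = 31180 - 18804 = 12376.
P(M_17 = 5) = 12376/131072 = 1547/16384

Answer: 1547/16384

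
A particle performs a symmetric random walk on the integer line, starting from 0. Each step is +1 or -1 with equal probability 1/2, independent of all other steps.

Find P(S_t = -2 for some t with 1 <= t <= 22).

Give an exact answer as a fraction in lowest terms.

Answer: 1421113/2097152

Derivation:
Count via complement. Let g(t,s) = #length-t paths at position s with S_1..S_t all ≠ -2.
g(t,s) = g(t-1,s-1) + g(t-1,s+1) for s ≠ -2; g(t,-2) = 0.
t=0: g(0,0)=1
t=1: g(1,-1)=1 g(1,1)=1
t=2: g(2,0)=2 g(2,2)=1
t=3: g(3,-1)=2 g(3,1)=3 g(3,3)=1
t=4: g(4,0)=5 g(4,2)=4 g(4,4)=1
t=5: g(5,-1)=5 g(5,1)=9 g(5,3)=5 g(5,5)=1
t=6: g(6,0)=14 g(6,2)=14 g(6,4)=6 g(6,6)=1
t=7: g(7,-1)=14 g(7,1)=28 g(7,3)=20 g(7,5)=7 g(7,7)=1
t=8: g(8,0)=42 g(8,2)=48 g(8,4)=27 g(8,6)=8 g(8,8)=1
t=9: g(9,-1)=42 g(9,1)=90 g(9,3)=75 g(9,5)=35 g(9,7)=9 g(9,9)=1
t=10: g(10,0)=132 g(10,2)=165 g(10,4)=110 g(10,6)=44 g(10,8)=10 g(10,10)=1
t=11: g(11,-1)=132 g(11,1)=297 g(11,3)=275 g(11,5)=154 g(11,7)=54 g(11,9)=11 g(11,11)=1
t=12: g(12,0)=429 g(12,2)=572 g(12,4)=429 g(12,6)=208 g(12,8)=65 g(12,10)=12 g(12,12)=1
t=13: g(13,-1)=429 g(13,1)=1001 g(13,3)=1001 g(13,5)=637 g(13,7)=273 g(13,9)=77 g(13,11)=13 g(13,13)=1
t=14: g(14,0)=1430 g(14,2)=2002 g(14,4)=1638 g(14,6)=910 g(14,8)=350 g(14,10)=90 g(14,12)=14 g(14,14)=1
t=15: g(15,-1)=1430 g(15,1)=3432 g(15,3)=3640 g(15,5)=2548 g(15,7)=1260 g(15,9)=440 g(15,11)=104 g(15,13)=15 g(15,15)=1
t=16: g(16,0)=4862 g(16,2)=7072 g(16,4)=6188 g(16,6)=3808 g(16,8)=1700 g(16,10)=544 g(16,12)=119 g(16,14)=16 g(16,16)=1
t=17: g(17,-1)=4862 g(17,1)=11934 g(17,3)=13260 g(17,5)=9996 g(17,7)=5508 g(17,9)=2244 g(17,11)=663 g(17,13)=135 g(17,15)=17 g(17,17)=1
t=18: g(18,0)=16796 g(18,2)=25194 g(18,4)=23256 g(18,6)=15504 g(18,8)=7752 g(18,10)=2907 g(18,12)=798 g(18,14)=152 g(18,16)=18 g(18,18)=1
t=19: g(19,-1)=16796 g(19,1)=41990 g(19,3)=48450 g(19,5)=38760 g(19,7)=23256 g(19,9)=10659 g(19,11)=3705 g(19,13)=950 g(19,15)=170 g(19,17)=19 g(19,19)=1
t=20: g(20,0)=58786 g(20,2)=90440 g(20,4)=87210 g(20,6)=62016 g(20,8)=33915 g(20,10)=14364 g(20,12)=4655 g(20,14)=1120 g(20,16)=189 g(20,18)=20 g(20,20)=1
t=21: g(21,-1)=58786 g(21,1)=149226 g(21,3)=177650 g(21,5)=149226 g(21,7)=95931 g(21,9)=48279 g(21,11)=19019 g(21,13)=5775 g(21,15)=1309 g(21,17)=209 g(21,19)=21 g(21,21)=1
t=22: g(22,0)=208012 g(22,2)=326876 g(22,4)=326876 g(22,6)=245157 g(22,8)=144210 g(22,10)=67298 g(22,12)=24794 g(22,14)=7084 g(22,16)=1518 g(22,18)=230 g(22,20)=22 g(22,22)=1
Paths never hitting -2: Σ_s g(22,s) = 1352078
Paths hitting -2: 2^22 - 1352078 = 2842226
P = 2842226/4194304 = 1421113/2097152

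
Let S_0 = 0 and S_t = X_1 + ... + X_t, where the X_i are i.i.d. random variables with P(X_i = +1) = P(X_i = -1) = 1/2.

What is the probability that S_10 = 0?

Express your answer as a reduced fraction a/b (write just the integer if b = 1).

To return to 0 after 10 steps: need exactly 5 steps of +1 and 5 of -1.
Favorable paths: C(10,5) = 252
Total paths: 2^10 = 1024
P = 252/1024 = 63/256

Answer: 63/256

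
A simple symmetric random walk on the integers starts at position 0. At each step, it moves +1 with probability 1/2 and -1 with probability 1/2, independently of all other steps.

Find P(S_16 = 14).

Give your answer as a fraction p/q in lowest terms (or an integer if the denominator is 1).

To reach position 14 after 16 steps: need 15 steps of +1 and 1 of -1.
Favorable paths: C(16,15) = 16
Total paths: 2^16 = 65536
P = 16/65536 = 1/4096

Answer: 1/4096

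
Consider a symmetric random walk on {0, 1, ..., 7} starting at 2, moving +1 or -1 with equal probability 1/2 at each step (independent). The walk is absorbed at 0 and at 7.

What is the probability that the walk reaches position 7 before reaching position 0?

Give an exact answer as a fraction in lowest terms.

Answer: 2/7

Derivation:
Symmetric walk (p = 1/2): the harmonic-function argument gives P(hit 7 before 0 | start at 2) = a/N.
P = 2/7 = 2/7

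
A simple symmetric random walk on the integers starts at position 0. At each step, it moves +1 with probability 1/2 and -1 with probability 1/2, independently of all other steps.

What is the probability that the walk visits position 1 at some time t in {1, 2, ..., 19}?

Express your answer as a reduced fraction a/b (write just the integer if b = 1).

Count via complement. Let g(t,s) = #length-t paths at position s with S_1..S_t all ≠ 1.
g(t,s) = g(t-1,s-1) + g(t-1,s+1) for s ≠ 1; g(t,1) = 0.
t=0: g(0,0)=1
t=1: g(1,-1)=1
t=2: g(2,-2)=1 g(2,0)=1
t=3: g(3,-3)=1 g(3,-1)=2
t=4: g(4,-4)=1 g(4,-2)=3 g(4,0)=2
t=5: g(5,-5)=1 g(5,-3)=4 g(5,-1)=5
t=6: g(6,-6)=1 g(6,-4)=5 g(6,-2)=9 g(6,0)=5
t=7: g(7,-7)=1 g(7,-5)=6 g(7,-3)=14 g(7,-1)=14
t=8: g(8,-8)=1 g(8,-6)=7 g(8,-4)=20 g(8,-2)=28 g(8,0)=14
t=9: g(9,-9)=1 g(9,-7)=8 g(9,-5)=27 g(9,-3)=48 g(9,-1)=42
t=10: g(10,-10)=1 g(10,-8)=9 g(10,-6)=35 g(10,-4)=75 g(10,-2)=90 g(10,0)=42
t=11: g(11,-11)=1 g(11,-9)=10 g(11,-7)=44 g(11,-5)=110 g(11,-3)=165 g(11,-1)=132
t=12: g(12,-12)=1 g(12,-10)=11 g(12,-8)=54 g(12,-6)=154 g(12,-4)=275 g(12,-2)=297 g(12,0)=132
t=13: g(13,-13)=1 g(13,-11)=12 g(13,-9)=65 g(13,-7)=208 g(13,-5)=429 g(13,-3)=572 g(13,-1)=429
t=14: g(14,-14)=1 g(14,-12)=13 g(14,-10)=77 g(14,-8)=273 g(14,-6)=637 g(14,-4)=1001 g(14,-2)=1001 g(14,0)=429
t=15: g(15,-15)=1 g(15,-13)=14 g(15,-11)=90 g(15,-9)=350 g(15,-7)=910 g(15,-5)=1638 g(15,-3)=2002 g(15,-1)=1430
t=16: g(16,-16)=1 g(16,-14)=15 g(16,-12)=104 g(16,-10)=440 g(16,-8)=1260 g(16,-6)=2548 g(16,-4)=3640 g(16,-2)=3432 g(16,0)=1430
t=17: g(17,-17)=1 g(17,-15)=16 g(17,-13)=119 g(17,-11)=544 g(17,-9)=1700 g(17,-7)=3808 g(17,-5)=6188 g(17,-3)=7072 g(17,-1)=4862
t=18: g(18,-18)=1 g(18,-16)=17 g(18,-14)=135 g(18,-12)=663 g(18,-10)=2244 g(18,-8)=5508 g(18,-6)=9996 g(18,-4)=13260 g(18,-2)=11934 g(18,0)=4862
t=19: g(19,-19)=1 g(19,-17)=18 g(19,-15)=152 g(19,-13)=798 g(19,-11)=2907 g(19,-9)=7752 g(19,-7)=15504 g(19,-5)=23256 g(19,-3)=25194 g(19,-1)=16796
Paths never hitting 1: Σ_s g(19,s) = 92378
Paths hitting 1: 2^19 - 92378 = 431910
P = 431910/524288 = 215955/262144

Answer: 215955/262144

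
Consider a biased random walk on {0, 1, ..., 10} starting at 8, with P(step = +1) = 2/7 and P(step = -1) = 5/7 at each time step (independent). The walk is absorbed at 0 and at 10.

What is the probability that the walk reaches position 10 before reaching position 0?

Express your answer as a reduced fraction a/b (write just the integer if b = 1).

Answer: 74356/464981

Derivation:
Biased walk: p = 2/7, q = 5/7, r = q/p = 5/2
Gambler's ruin: P(hit 10 before 0 | start at 8) = (1 - r^a)/(1 - r^N)
r^8 = 390625/256; r^10 = 9765625/1024
P = (1 - 390625/256) / (1 - 9765625/1024) = -390369/256 / -9764601/1024 = 74356/464981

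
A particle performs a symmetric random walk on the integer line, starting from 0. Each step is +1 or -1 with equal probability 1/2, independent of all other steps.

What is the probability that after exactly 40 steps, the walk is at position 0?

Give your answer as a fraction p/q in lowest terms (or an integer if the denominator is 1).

Answer: 34461632205/274877906944

Derivation:
To return to 0 after 40 steps: need exactly 20 steps of +1 and 20 of -1.
Favorable paths: C(40,20) = 137846528820
Total paths: 2^40 = 1099511627776
P = 137846528820/1099511627776 = 34461632205/274877906944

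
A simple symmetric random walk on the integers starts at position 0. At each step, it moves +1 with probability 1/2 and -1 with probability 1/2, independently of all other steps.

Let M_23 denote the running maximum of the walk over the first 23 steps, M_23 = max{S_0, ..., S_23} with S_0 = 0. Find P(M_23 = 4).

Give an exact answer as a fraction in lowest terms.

Let M_23 = max(S_0,...,S_23). Use the reflection principle: for j ≥ 1, #{paths with M_23 ≥ j} = #{S_23 ≥ j} + #{S_23 ≥ j+1}.
By reflection, #{M_23 ≥ 4} = #{S_23 ≥ 4} + #{S_23 ≥ 5} = 1698160 + 1698160 = 3396320.
#{M_23 ≥ 5} = #{S_23 ≥ 5} + #{S_23 ≥ 6} = 1698160 + 880970 = 2579130.
#{M_23 = 4} = 3396320 - 2579130 = 817190.
P(M_23 = 4) = 817190/8388608 = 408595/4194304

Answer: 408595/4194304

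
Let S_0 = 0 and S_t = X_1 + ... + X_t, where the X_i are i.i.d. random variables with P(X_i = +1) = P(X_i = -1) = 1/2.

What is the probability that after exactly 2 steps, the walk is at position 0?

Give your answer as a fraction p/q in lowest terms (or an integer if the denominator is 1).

Answer: 1/2

Derivation:
To return to 0 after 2 steps: need exactly 1 step of +1 and 1 of -1.
Favorable paths: C(2,1) = 2
Total paths: 2^2 = 4
P = 2/4 = 1/2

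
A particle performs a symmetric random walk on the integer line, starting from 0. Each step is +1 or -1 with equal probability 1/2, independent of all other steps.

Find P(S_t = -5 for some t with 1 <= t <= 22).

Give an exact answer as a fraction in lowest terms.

Count via complement. Let g(t,s) = #length-t paths at position s with S_1..S_t all ≠ -5.
g(t,s) = g(t-1,s-1) + g(t-1,s+1) for s ≠ -5; g(t,-5) = 0.
t=0: g(0,0)=1
t=1: g(1,-1)=1 g(1,1)=1
t=2: g(2,-2)=1 g(2,0)=2 g(2,2)=1
t=3: g(3,-3)=1 g(3,-1)=3 g(3,1)=3 g(3,3)=1
t=4: g(4,-4)=1 g(4,-2)=4 g(4,0)=6 g(4,2)=4 g(4,4)=1
t=5: g(5,-3)=5 g(5,-1)=10 g(5,1)=10 g(5,3)=5 g(5,5)=1
t=6: g(6,-4)=5 g(6,-2)=15 g(6,0)=20 g(6,2)=15 g(6,4)=6 g(6,6)=1
t=7: g(7,-3)=20 g(7,-1)=35 g(7,1)=35 g(7,3)=21 g(7,5)=7 g(7,7)=1
t=8: g(8,-4)=20 g(8,-2)=55 g(8,0)=70 g(8,2)=56 g(8,4)=28 g(8,6)=8 g(8,8)=1
t=9: g(9,-3)=75 g(9,-1)=125 g(9,1)=126 g(9,3)=84 g(9,5)=36 g(9,7)=9 g(9,9)=1
t=10: g(10,-4)=75 g(10,-2)=200 g(10,0)=251 g(10,2)=210 g(10,4)=120 g(10,6)=45 g(10,8)=10 g(10,10)=1
t=11: g(11,-3)=275 g(11,-1)=451 g(11,1)=461 g(11,3)=330 g(11,5)=165 g(11,7)=55 g(11,9)=11 g(11,11)=1
t=12: g(12,-4)=275 g(12,-2)=726 g(12,0)=912 g(12,2)=791 g(12,4)=495 g(12,6)=220 g(12,8)=66 g(12,10)=12 g(12,12)=1
t=13: g(13,-3)=1001 g(13,-1)=1638 g(13,1)=1703 g(13,3)=1286 g(13,5)=715 g(13,7)=286 g(13,9)=78 g(13,11)=13 g(13,13)=1
t=14: g(14,-4)=1001 g(14,-2)=2639 g(14,0)=3341 g(14,2)=2989 g(14,4)=2001 g(14,6)=1001 g(14,8)=364 g(14,10)=91 g(14,12)=14 g(14,14)=1
t=15: g(15,-3)=3640 g(15,-1)=5980 g(15,1)=6330 g(15,3)=4990 g(15,5)=3002 g(15,7)=1365 g(15,9)=455 g(15,11)=105 g(15,13)=15 g(15,15)=1
t=16: g(16,-4)=3640 g(16,-2)=9620 g(16,0)=12310 g(16,2)=11320 g(16,4)=7992 g(16,6)=4367 g(16,8)=1820 g(16,10)=560 g(16,12)=120 g(16,14)=16 g(16,16)=1
t=17: g(17,-3)=13260 g(17,-1)=21930 g(17,1)=23630 g(17,3)=19312 g(17,5)=12359 g(17,7)=6187 g(17,9)=2380 g(17,11)=680 g(17,13)=136 g(17,15)=17 g(17,17)=1
t=18: g(18,-4)=13260 g(18,-2)=35190 g(18,0)=45560 g(18,2)=42942 g(18,4)=31671 g(18,6)=18546 g(18,8)=8567 g(18,10)=3060 g(18,12)=816 g(18,14)=153 g(18,16)=18 g(18,18)=1
t=19: g(19,-3)=48450 g(19,-1)=80750 g(19,1)=88502 g(19,3)=74613 g(19,5)=50217 g(19,7)=27113 g(19,9)=11627 g(19,11)=3876 g(19,13)=969 g(19,15)=171 g(19,17)=19 g(19,19)=1
t=20: g(20,-4)=48450 g(20,-2)=129200 g(20,0)=169252 g(20,2)=163115 g(20,4)=124830 g(20,6)=77330 g(20,8)=38740 g(20,10)=15503 g(20,12)=4845 g(20,14)=1140 g(20,16)=190 g(20,18)=20 g(20,20)=1
t=21: g(21,-3)=177650 g(21,-1)=298452 g(21,1)=332367 g(21,3)=287945 g(21,5)=202160 g(21,7)=116070 g(21,9)=54243 g(21,11)=20348 g(21,13)=5985 g(21,15)=1330 g(21,17)=210 g(21,19)=21 g(21,21)=1
t=22: g(22,-4)=177650 g(22,-2)=476102 g(22,0)=630819 g(22,2)=620312 g(22,4)=490105 g(22,6)=318230 g(22,8)=170313 g(22,10)=74591 g(22,12)=26333 g(22,14)=7315 g(22,16)=1540 g(22,18)=231 g(22,20)=22 g(22,22)=1
Paths never hitting -5: Σ_s g(22,s) = 2993564
Paths hitting -5: 2^22 - 2993564 = 1200740
P = 1200740/4194304 = 300185/1048576

Answer: 300185/1048576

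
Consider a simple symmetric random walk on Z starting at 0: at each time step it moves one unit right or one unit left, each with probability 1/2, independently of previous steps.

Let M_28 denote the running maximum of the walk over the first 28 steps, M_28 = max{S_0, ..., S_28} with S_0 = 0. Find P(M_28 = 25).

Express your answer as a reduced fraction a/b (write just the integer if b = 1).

Answer: 7/67108864

Derivation:
Let M_28 = max(S_0,...,S_28). Use the reflection principle: for j ≥ 1, #{paths with M_28 ≥ j} = #{S_28 ≥ j} + #{S_28 ≥ j+1}.
By reflection, #{M_28 ≥ 25} = #{S_28 ≥ 25} + #{S_28 ≥ 26} = 29 + 29 = 58.
#{M_28 ≥ 26} = #{S_28 ≥ 26} + #{S_28 ≥ 27} = 29 + 1 = 30.
#{M_28 = 25} = 58 - 30 = 28.
P(M_28 = 25) = 28/268435456 = 7/67108864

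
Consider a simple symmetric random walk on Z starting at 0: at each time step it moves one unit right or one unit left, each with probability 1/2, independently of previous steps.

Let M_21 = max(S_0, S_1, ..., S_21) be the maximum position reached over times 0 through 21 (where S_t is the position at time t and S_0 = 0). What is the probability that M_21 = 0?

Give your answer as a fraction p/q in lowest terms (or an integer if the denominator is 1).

Let M_21 = max(S_0,...,S_21). Use the reflection principle: for j ≥ 1, #{paths with M_21 ≥ j} = #{S_21 ≥ j} + #{S_21 ≥ j+1}.
P(M_21 ≥ 0) = 1 since S_0 = 0, so #{M_21 ≥ 0} = 2097152.
#{M_21 ≥ 1} = #{S_21 ≥ 1} + #{S_21 ≥ 2} = 1048576 + 695860 = 1744436.
#{M_21 = 0} = 2097152 - 1744436 = 352716.
P(M_21 = 0) = 352716/2097152 = 88179/524288

Answer: 88179/524288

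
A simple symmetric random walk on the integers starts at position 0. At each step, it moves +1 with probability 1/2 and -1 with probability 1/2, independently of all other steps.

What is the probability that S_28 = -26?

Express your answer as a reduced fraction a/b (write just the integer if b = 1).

To reach position -26 after 28 steps: need 1 step of +1 and 27 of -1.
Favorable paths: C(28,1) = 28
Total paths: 2^28 = 268435456
P = 28/268435456 = 7/67108864

Answer: 7/67108864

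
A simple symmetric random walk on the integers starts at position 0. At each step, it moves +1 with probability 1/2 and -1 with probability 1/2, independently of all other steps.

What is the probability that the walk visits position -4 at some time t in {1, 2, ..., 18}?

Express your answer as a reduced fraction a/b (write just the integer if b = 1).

Count via complement. Let g(t,s) = #length-t paths at position s with S_1..S_t all ≠ -4.
g(t,s) = g(t-1,s-1) + g(t-1,s+1) for s ≠ -4; g(t,-4) = 0.
t=0: g(0,0)=1
t=1: g(1,-1)=1 g(1,1)=1
t=2: g(2,-2)=1 g(2,0)=2 g(2,2)=1
t=3: g(3,-3)=1 g(3,-1)=3 g(3,1)=3 g(3,3)=1
t=4: g(4,-2)=4 g(4,0)=6 g(4,2)=4 g(4,4)=1
t=5: g(5,-3)=4 g(5,-1)=10 g(5,1)=10 g(5,3)=5 g(5,5)=1
t=6: g(6,-2)=14 g(6,0)=20 g(6,2)=15 g(6,4)=6 g(6,6)=1
t=7: g(7,-3)=14 g(7,-1)=34 g(7,1)=35 g(7,3)=21 g(7,5)=7 g(7,7)=1
t=8: g(8,-2)=48 g(8,0)=69 g(8,2)=56 g(8,4)=28 g(8,6)=8 g(8,8)=1
t=9: g(9,-3)=48 g(9,-1)=117 g(9,1)=125 g(9,3)=84 g(9,5)=36 g(9,7)=9 g(9,9)=1
t=10: g(10,-2)=165 g(10,0)=242 g(10,2)=209 g(10,4)=120 g(10,6)=45 g(10,8)=10 g(10,10)=1
t=11: g(11,-3)=165 g(11,-1)=407 g(11,1)=451 g(11,3)=329 g(11,5)=165 g(11,7)=55 g(11,9)=11 g(11,11)=1
t=12: g(12,-2)=572 g(12,0)=858 g(12,2)=780 g(12,4)=494 g(12,6)=220 g(12,8)=66 g(12,10)=12 g(12,12)=1
t=13: g(13,-3)=572 g(13,-1)=1430 g(13,1)=1638 g(13,3)=1274 g(13,5)=714 g(13,7)=286 g(13,9)=78 g(13,11)=13 g(13,13)=1
t=14: g(14,-2)=2002 g(14,0)=3068 g(14,2)=2912 g(14,4)=1988 g(14,6)=1000 g(14,8)=364 g(14,10)=91 g(14,12)=14 g(14,14)=1
t=15: g(15,-3)=2002 g(15,-1)=5070 g(15,1)=5980 g(15,3)=4900 g(15,5)=2988 g(15,7)=1364 g(15,9)=455 g(15,11)=105 g(15,13)=15 g(15,15)=1
t=16: g(16,-2)=7072 g(16,0)=11050 g(16,2)=10880 g(16,4)=7888 g(16,6)=4352 g(16,8)=1819 g(16,10)=560 g(16,12)=120 g(16,14)=16 g(16,16)=1
t=17: g(17,-3)=7072 g(17,-1)=18122 g(17,1)=21930 g(17,3)=18768 g(17,5)=12240 g(17,7)=6171 g(17,9)=2379 g(17,11)=680 g(17,13)=136 g(17,15)=17 g(17,17)=1
t=18: g(18,-2)=25194 g(18,0)=40052 g(18,2)=40698 g(18,4)=31008 g(18,6)=18411 g(18,8)=8550 g(18,10)=3059 g(18,12)=816 g(18,14)=153 g(18,16)=18 g(18,18)=1
Paths never hitting -4: Σ_s g(18,s) = 167960
Paths hitting -4: 2^18 - 167960 = 94184
P = 94184/262144 = 11773/32768

Answer: 11773/32768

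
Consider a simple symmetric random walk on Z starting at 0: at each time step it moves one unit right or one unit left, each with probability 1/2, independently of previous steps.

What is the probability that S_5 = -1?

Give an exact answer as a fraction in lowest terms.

To reach position -1 after 5 steps: need 2 steps of +1 and 3 of -1.
Favorable paths: C(5,2) = 10
Total paths: 2^5 = 32
P = 10/32 = 5/16

Answer: 5/16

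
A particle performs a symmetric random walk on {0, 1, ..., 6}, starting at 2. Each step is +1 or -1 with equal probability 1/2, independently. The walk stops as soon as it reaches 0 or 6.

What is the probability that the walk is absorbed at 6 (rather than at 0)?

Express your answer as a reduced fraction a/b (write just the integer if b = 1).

Answer: 1/3

Derivation:
Symmetric walk (p = 1/2): the harmonic-function argument gives P(hit 6 before 0 | start at 2) = a/N.
P = 2/6 = 1/3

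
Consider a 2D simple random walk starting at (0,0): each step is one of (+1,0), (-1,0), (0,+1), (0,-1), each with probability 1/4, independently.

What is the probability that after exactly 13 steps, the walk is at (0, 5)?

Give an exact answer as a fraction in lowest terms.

Answer: 511225/67108864

Derivation:
Let h be the number of horizontal steps (so 13-h are vertical). To end at (0,5) need (h+0)/2 right-steps and ((13-h)+5)/2 up-steps.
Sum over h with 0 ≤ h ≤ 8, h ≡ 0 (mod 2), 13-h ≡ 1 (mod 2):
h=0: C(13,0)·C(0,0)·C(13,9) = 1·1·715 = 715
h=2: C(13,2)·C(2,1)·C(11,8) = 78·2·165 = 25740
h=4: C(13,4)·C(4,2)·C(9,7) = 715·6·36 = 154440
h=6: C(13,6)·C(6,3)·C(7,6) = 1716·20·7 = 240240
h=8: C(13,8)·C(8,4)·C(5,5) = 1287·70·1 = 90090
Total favorable: 511225
Total paths: 4^13 = 67108864
P = 511225/67108864 = 511225/67108864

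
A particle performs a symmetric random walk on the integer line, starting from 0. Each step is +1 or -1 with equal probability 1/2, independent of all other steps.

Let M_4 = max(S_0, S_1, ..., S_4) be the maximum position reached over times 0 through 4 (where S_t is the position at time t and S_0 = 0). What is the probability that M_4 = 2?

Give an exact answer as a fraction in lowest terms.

Answer: 1/4

Derivation:
Let M_4 = max(S_0,...,S_4). Use the reflection principle: for j ≥ 1, #{paths with M_4 ≥ j} = #{S_4 ≥ j} + #{S_4 ≥ j+1}.
By reflection, #{M_4 ≥ 2} = #{S_4 ≥ 2} + #{S_4 ≥ 3} = 5 + 1 = 6.
#{M_4 ≥ 3} = #{S_4 ≥ 3} + #{S_4 ≥ 4} = 1 + 1 = 2.
#{M_4 = 2} = 6 - 2 = 4.
P(M_4 = 2) = 4/16 = 1/4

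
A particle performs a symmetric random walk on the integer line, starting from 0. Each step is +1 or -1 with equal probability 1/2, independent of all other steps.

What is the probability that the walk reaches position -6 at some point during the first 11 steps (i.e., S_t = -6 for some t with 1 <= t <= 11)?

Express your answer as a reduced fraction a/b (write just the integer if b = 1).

Count via complement. Let g(t,s) = #length-t paths at position s with S_1..S_t all ≠ -6.
g(t,s) = g(t-1,s-1) + g(t-1,s+1) for s ≠ -6; g(t,-6) = 0.
t=0: g(0,0)=1
t=1: g(1,-1)=1 g(1,1)=1
t=2: g(2,-2)=1 g(2,0)=2 g(2,2)=1
t=3: g(3,-3)=1 g(3,-1)=3 g(3,1)=3 g(3,3)=1
t=4: g(4,-4)=1 g(4,-2)=4 g(4,0)=6 g(4,2)=4 g(4,4)=1
t=5: g(5,-5)=1 g(5,-3)=5 g(5,-1)=10 g(5,1)=10 g(5,3)=5 g(5,5)=1
t=6: g(6,-4)=6 g(6,-2)=15 g(6,0)=20 g(6,2)=15 g(6,4)=6 g(6,6)=1
t=7: g(7,-5)=6 g(7,-3)=21 g(7,-1)=35 g(7,1)=35 g(7,3)=21 g(7,5)=7 g(7,7)=1
t=8: g(8,-4)=27 g(8,-2)=56 g(8,0)=70 g(8,2)=56 g(8,4)=28 g(8,6)=8 g(8,8)=1
t=9: g(9,-5)=27 g(9,-3)=83 g(9,-1)=126 g(9,1)=126 g(9,3)=84 g(9,5)=36 g(9,7)=9 g(9,9)=1
t=10: g(10,-4)=110 g(10,-2)=209 g(10,0)=252 g(10,2)=210 g(10,4)=120 g(10,6)=45 g(10,8)=10 g(10,10)=1
t=11: g(11,-5)=110 g(11,-3)=319 g(11,-1)=461 g(11,1)=462 g(11,3)=330 g(11,5)=165 g(11,7)=55 g(11,9)=11 g(11,11)=1
Paths never hitting -6: Σ_s g(11,s) = 1914
Paths hitting -6: 2^11 - 1914 = 134
P = 134/2048 = 67/1024

Answer: 67/1024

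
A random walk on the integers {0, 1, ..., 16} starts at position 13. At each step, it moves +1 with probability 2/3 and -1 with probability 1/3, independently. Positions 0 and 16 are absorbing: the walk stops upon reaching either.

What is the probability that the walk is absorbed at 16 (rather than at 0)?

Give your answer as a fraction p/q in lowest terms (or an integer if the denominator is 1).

Answer: 65528/65535

Derivation:
Biased walk: p = 2/3, q = 1/3, r = q/p = 1/2
Gambler's ruin: P(hit 16 before 0 | start at 13) = (1 - r^a)/(1 - r^N)
r^13 = 1/8192; r^16 = 1/65536
P = (1 - 1/8192) / (1 - 1/65536) = 8191/8192 / 65535/65536 = 65528/65535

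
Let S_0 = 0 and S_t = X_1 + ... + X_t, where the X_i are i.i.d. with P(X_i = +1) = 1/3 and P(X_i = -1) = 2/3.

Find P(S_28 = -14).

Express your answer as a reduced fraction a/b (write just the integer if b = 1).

Answer: 275901317120/2541865828329

Derivation:
To reach position -14 after 28 steps: need 7 steps of +1 and 21 steps of -1.
Number of such sequences: C(28,7) = 1184040
Each has probability (1/3)^7 · (2/3)^21 = 2097152/22876792454961
P = 1184040 · 2097152/22876792454961 = 275901317120/2541865828329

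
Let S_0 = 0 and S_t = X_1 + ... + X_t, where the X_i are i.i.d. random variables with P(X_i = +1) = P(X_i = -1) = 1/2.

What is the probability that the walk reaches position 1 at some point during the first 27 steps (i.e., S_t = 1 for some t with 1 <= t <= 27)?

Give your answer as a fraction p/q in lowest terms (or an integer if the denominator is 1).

Count via complement. Let g(t,s) = #length-t paths at position s with S_1..S_t all ≠ 1.
g(t,s) = g(t-1,s-1) + g(t-1,s+1) for s ≠ 1; g(t,1) = 0.
t=0: g(0,0)=1
t=1: g(1,-1)=1
t=2: g(2,-2)=1 g(2,0)=1
t=3: g(3,-3)=1 g(3,-1)=2
t=4: g(4,-4)=1 g(4,-2)=3 g(4,0)=2
t=5: g(5,-5)=1 g(5,-3)=4 g(5,-1)=5
t=6: g(6,-6)=1 g(6,-4)=5 g(6,-2)=9 g(6,0)=5
t=7: g(7,-7)=1 g(7,-5)=6 g(7,-3)=14 g(7,-1)=14
t=8: g(8,-8)=1 g(8,-6)=7 g(8,-4)=20 g(8,-2)=28 g(8,0)=14
t=9: g(9,-9)=1 g(9,-7)=8 g(9,-5)=27 g(9,-3)=48 g(9,-1)=42
t=10: g(10,-10)=1 g(10,-8)=9 g(10,-6)=35 g(10,-4)=75 g(10,-2)=90 g(10,0)=42
t=11: g(11,-11)=1 g(11,-9)=10 g(11,-7)=44 g(11,-5)=110 g(11,-3)=165 g(11,-1)=132
t=12: g(12,-12)=1 g(12,-10)=11 g(12,-8)=54 g(12,-6)=154 g(12,-4)=275 g(12,-2)=297 g(12,0)=132
t=13: g(13,-13)=1 g(13,-11)=12 g(13,-9)=65 g(13,-7)=208 g(13,-5)=429 g(13,-3)=572 g(13,-1)=429
t=14: g(14,-14)=1 g(14,-12)=13 g(14,-10)=77 g(14,-8)=273 g(14,-6)=637 g(14,-4)=1001 g(14,-2)=1001 g(14,0)=429
t=15: g(15,-15)=1 g(15,-13)=14 g(15,-11)=90 g(15,-9)=350 g(15,-7)=910 g(15,-5)=1638 g(15,-3)=2002 g(15,-1)=1430
t=16: g(16,-16)=1 g(16,-14)=15 g(16,-12)=104 g(16,-10)=440 g(16,-8)=1260 g(16,-6)=2548 g(16,-4)=3640 g(16,-2)=3432 g(16,0)=1430
t=17: g(17,-17)=1 g(17,-15)=16 g(17,-13)=119 g(17,-11)=544 g(17,-9)=1700 g(17,-7)=3808 g(17,-5)=6188 g(17,-3)=7072 g(17,-1)=4862
t=18: g(18,-18)=1 g(18,-16)=17 g(18,-14)=135 g(18,-12)=663 g(18,-10)=2244 g(18,-8)=5508 g(18,-6)=9996 g(18,-4)=13260 g(18,-2)=11934 g(18,0)=4862
t=19: g(19,-19)=1 g(19,-17)=18 g(19,-15)=152 g(19,-13)=798 g(19,-11)=2907 g(19,-9)=7752 g(19,-7)=15504 g(19,-5)=23256 g(19,-3)=25194 g(19,-1)=16796
t=20: g(20,-20)=1 g(20,-18)=19 g(20,-16)=170 g(20,-14)=950 g(20,-12)=3705 g(20,-10)=10659 g(20,-8)=23256 g(20,-6)=38760 g(20,-4)=48450 g(20,-2)=41990 g(20,0)=16796
t=21: g(21,-21)=1 g(21,-19)=20 g(21,-17)=189 g(21,-15)=1120 g(21,-13)=4655 g(21,-11)=14364 g(21,-9)=33915 g(21,-7)=62016 g(21,-5)=87210 g(21,-3)=90440 g(21,-1)=58786
t=22: g(22,-22)=1 g(22,-20)=21 g(22,-18)=209 g(22,-16)=1309 g(22,-14)=5775 g(22,-12)=19019 g(22,-10)=48279 g(22,-8)=95931 g(22,-6)=149226 g(22,-4)=177650 g(22,-2)=149226 g(22,0)=58786
t=23: g(23,-23)=1 g(23,-21)=22 g(23,-19)=230 g(23,-17)=1518 g(23,-15)=7084 g(23,-13)=24794 g(23,-11)=67298 g(23,-9)=144210 g(23,-7)=245157 g(23,-5)=326876 g(23,-3)=326876 g(23,-1)=208012
t=24: g(24,-24)=1 g(24,-22)=23 g(24,-20)=252 g(24,-18)=1748 g(24,-16)=8602 g(24,-14)=31878 g(24,-12)=92092 g(24,-10)=211508 g(24,-8)=389367 g(24,-6)=572033 g(24,-4)=653752 g(24,-2)=534888 g(24,0)=208012
t=25: g(25,-25)=1 g(25,-23)=24 g(25,-21)=275 g(25,-19)=2000 g(25,-17)=10350 g(25,-15)=40480 g(25,-13)=123970 g(25,-11)=303600 g(25,-9)=600875 g(25,-7)=961400 g(25,-5)=1225785 g(25,-3)=1188640 g(25,-1)=742900
t=26: g(26,-26)=1 g(26,-24)=25 g(26,-22)=299 g(26,-20)=2275 g(26,-18)=12350 g(26,-16)=50830 g(26,-14)=164450 g(26,-12)=427570 g(26,-10)=904475 g(26,-8)=1562275 g(26,-6)=2187185 g(26,-4)=2414425 g(26,-2)=1931540 g(26,0)=742900
t=27: g(27,-27)=1 g(27,-25)=26 g(27,-23)=324 g(27,-21)=2574 g(27,-19)=14625 g(27,-17)=63180 g(27,-15)=215280 g(27,-13)=592020 g(27,-11)=1332045 g(27,-9)=2466750 g(27,-7)=3749460 g(27,-5)=4601610 g(27,-3)=4345965 g(27,-1)=2674440
Paths never hitting 1: Σ_s g(27,s) = 20058300
Paths hitting 1: 2^27 - 20058300 = 114159428
P = 114159428/134217728 = 28539857/33554432

Answer: 28539857/33554432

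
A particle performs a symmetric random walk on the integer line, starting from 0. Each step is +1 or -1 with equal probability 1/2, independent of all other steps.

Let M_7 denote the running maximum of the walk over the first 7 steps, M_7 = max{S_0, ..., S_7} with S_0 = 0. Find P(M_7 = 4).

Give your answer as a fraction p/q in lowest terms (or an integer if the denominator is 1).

Answer: 7/128

Derivation:
Let M_7 = max(S_0,...,S_7). Use the reflection principle: for j ≥ 1, #{paths with M_7 ≥ j} = #{S_7 ≥ j} + #{S_7 ≥ j+1}.
By reflection, #{M_7 ≥ 4} = #{S_7 ≥ 4} + #{S_7 ≥ 5} = 8 + 8 = 16.
#{M_7 ≥ 5} = #{S_7 ≥ 5} + #{S_7 ≥ 6} = 8 + 1 = 9.
#{M_7 = 4} = 16 - 9 = 7.
P(M_7 = 4) = 7/128 = 7/128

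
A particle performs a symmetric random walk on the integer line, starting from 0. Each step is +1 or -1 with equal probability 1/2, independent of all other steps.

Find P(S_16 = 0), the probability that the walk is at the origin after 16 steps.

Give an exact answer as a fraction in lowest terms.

To return to 0 after 16 steps: need exactly 8 steps of +1 and 8 of -1.
Favorable paths: C(16,8) = 12870
Total paths: 2^16 = 65536
P = 12870/65536 = 6435/32768

Answer: 6435/32768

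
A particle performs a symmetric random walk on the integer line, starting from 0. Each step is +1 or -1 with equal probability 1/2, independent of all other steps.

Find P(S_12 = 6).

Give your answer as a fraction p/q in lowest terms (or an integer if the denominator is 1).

Answer: 55/1024

Derivation:
To reach position 6 after 12 steps: need 9 steps of +1 and 3 of -1.
Favorable paths: C(12,9) = 220
Total paths: 2^12 = 4096
P = 220/4096 = 55/1024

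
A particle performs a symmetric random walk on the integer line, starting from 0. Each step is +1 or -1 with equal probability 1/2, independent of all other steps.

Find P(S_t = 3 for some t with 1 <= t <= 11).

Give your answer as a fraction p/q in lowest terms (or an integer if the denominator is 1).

Count via complement. Let g(t,s) = #length-t paths at position s with S_1..S_t all ≠ 3.
g(t,s) = g(t-1,s-1) + g(t-1,s+1) for s ≠ 3; g(t,3) = 0.
t=0: g(0,0)=1
t=1: g(1,-1)=1 g(1,1)=1
t=2: g(2,-2)=1 g(2,0)=2 g(2,2)=1
t=3: g(3,-3)=1 g(3,-1)=3 g(3,1)=3
t=4: g(4,-4)=1 g(4,-2)=4 g(4,0)=6 g(4,2)=3
t=5: g(5,-5)=1 g(5,-3)=5 g(5,-1)=10 g(5,1)=9
t=6: g(6,-6)=1 g(6,-4)=6 g(6,-2)=15 g(6,0)=19 g(6,2)=9
t=7: g(7,-7)=1 g(7,-5)=7 g(7,-3)=21 g(7,-1)=34 g(7,1)=28
t=8: g(8,-8)=1 g(8,-6)=8 g(8,-4)=28 g(8,-2)=55 g(8,0)=62 g(8,2)=28
t=9: g(9,-9)=1 g(9,-7)=9 g(9,-5)=36 g(9,-3)=83 g(9,-1)=117 g(9,1)=90
t=10: g(10,-10)=1 g(10,-8)=10 g(10,-6)=45 g(10,-4)=119 g(10,-2)=200 g(10,0)=207 g(10,2)=90
t=11: g(11,-11)=1 g(11,-9)=11 g(11,-7)=55 g(11,-5)=164 g(11,-3)=319 g(11,-1)=407 g(11,1)=297
Paths never hitting 3: Σ_s g(11,s) = 1254
Paths hitting 3: 2^11 - 1254 = 794
P = 794/2048 = 397/1024

Answer: 397/1024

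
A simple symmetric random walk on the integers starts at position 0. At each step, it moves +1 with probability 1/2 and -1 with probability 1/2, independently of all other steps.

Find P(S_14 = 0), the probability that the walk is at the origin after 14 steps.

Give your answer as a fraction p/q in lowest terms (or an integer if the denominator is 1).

Answer: 429/2048

Derivation:
To return to 0 after 14 steps: need exactly 7 steps of +1 and 7 of -1.
Favorable paths: C(14,7) = 3432
Total paths: 2^14 = 16384
P = 3432/16384 = 429/2048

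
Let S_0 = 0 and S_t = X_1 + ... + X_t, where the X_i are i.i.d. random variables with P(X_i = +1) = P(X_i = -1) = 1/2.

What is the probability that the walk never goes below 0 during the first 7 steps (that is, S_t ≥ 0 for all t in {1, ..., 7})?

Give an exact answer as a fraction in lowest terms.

Let f(t,s) = #length-t paths at position s with S_1..S_t all ≥ 0.
f(t,s) = f(t-1,s-1) + f(t-1,s+1) for s ≥ 0; f(t,s) = 0 for s < 0.
t=0: f(0,0)=1
t=1: f(1,1)=1
t=2: f(2,0)=1 f(2,2)=1
t=3: f(3,1)=2 f(3,3)=1
t=4: f(4,0)=2 f(4,2)=3 f(4,4)=1
t=5: f(5,1)=5 f(5,3)=4 f(5,5)=1
t=6: f(6,0)=5 f(6,2)=9 f(6,4)=5 f(6,6)=1
t=7: f(7,1)=14 f(7,3)=14 f(7,5)=6 f(7,7)=1
Σ_s f(7,s) = 35
P = 35/128 = 35/128

Answer: 35/128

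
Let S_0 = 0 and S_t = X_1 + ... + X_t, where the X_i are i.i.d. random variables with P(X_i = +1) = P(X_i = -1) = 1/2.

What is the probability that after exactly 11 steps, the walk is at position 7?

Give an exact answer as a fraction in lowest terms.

To reach position 7 after 11 steps: need 9 steps of +1 and 2 of -1.
Favorable paths: C(11,9) = 55
Total paths: 2^11 = 2048
P = 55/2048 = 55/2048

Answer: 55/2048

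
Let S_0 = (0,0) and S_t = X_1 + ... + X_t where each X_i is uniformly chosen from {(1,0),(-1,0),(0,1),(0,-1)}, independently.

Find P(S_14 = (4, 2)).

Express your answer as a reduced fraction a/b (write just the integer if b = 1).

Let h be the number of horizontal steps (so 14-h are vertical). To end at (4,2) need (h+4)/2 right-steps and ((14-h)+2)/2 up-steps.
Sum over h with 4 ≤ h ≤ 12, h ≡ 0 (mod 2), 14-h ≡ 0 (mod 2):
h=4: C(14,4)·C(4,4)·C(10,6) = 1001·1·210 = 210210
h=6: C(14,6)·C(6,5)·C(8,5) = 3003·6·56 = 1009008
h=8: C(14,8)·C(8,6)·C(6,4) = 3003·28·15 = 1261260
h=10: C(14,10)·C(10,7)·C(4,3) = 1001·120·4 = 480480
h=12: C(14,12)·C(12,8)·C(2,2) = 91·495·1 = 45045
Total favorable: 3006003
Total paths: 4^14 = 268435456
P = 3006003/268435456 = 3006003/268435456

Answer: 3006003/268435456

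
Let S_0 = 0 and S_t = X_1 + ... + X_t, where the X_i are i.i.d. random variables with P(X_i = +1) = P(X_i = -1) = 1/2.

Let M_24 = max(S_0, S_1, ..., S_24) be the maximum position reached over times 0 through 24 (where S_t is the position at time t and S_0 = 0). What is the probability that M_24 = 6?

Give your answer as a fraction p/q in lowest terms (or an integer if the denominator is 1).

Let M_24 = max(S_0,...,S_24). Use the reflection principle: for j ≥ 1, #{paths with M_24 ≥ j} = #{S_24 ≥ j} + #{S_24 ≥ j+1}.
By reflection, #{M_24 ≥ 6} = #{S_24 ≥ 6} + #{S_24 ≥ 7} = 2579130 + 1271626 = 3850756.
#{M_24 ≥ 7} = #{S_24 ≥ 7} + #{S_24 ≥ 8} = 1271626 + 1271626 = 2543252.
#{M_24 = 6} = 3850756 - 2543252 = 1307504.
P(M_24 = 6) = 1307504/16777216 = 81719/1048576

Answer: 81719/1048576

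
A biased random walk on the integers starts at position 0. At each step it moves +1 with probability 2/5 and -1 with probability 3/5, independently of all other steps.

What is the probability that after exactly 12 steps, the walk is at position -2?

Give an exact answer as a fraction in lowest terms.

Answer: 55427328/244140625

Derivation:
To reach position -2 after 12 steps: need 5 steps of +1 and 7 steps of -1.
Number of such sequences: C(12,5) = 792
Each has probability (2/5)^5 · (3/5)^7 = 69984/244140625
P = 792 · 69984/244140625 = 55427328/244140625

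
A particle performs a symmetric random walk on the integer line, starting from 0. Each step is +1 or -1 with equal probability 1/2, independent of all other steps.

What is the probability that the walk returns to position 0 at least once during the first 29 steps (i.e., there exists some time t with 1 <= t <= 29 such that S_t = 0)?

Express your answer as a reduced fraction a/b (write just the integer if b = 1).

Answer: 28539857/33554432

Derivation:
Count via complement. Let g(t,s) = #length-t paths at position s with S_1..S_t all ≠ 0.
g(t,s) = g(t-1,s-1) + g(t-1,s+1) for s ≠ 0; g(t,0) = 0.
t=0: g(0,0)=1
t=1: g(1,-1)=1 g(1,1)=1
t=2: g(2,-2)=1 g(2,2)=1
t=3: g(3,-3)=1 g(3,-1)=1 g(3,1)=1 g(3,3)=1
t=4: g(4,-4)=1 g(4,-2)=2 g(4,2)=2 g(4,4)=1
t=5: g(5,-5)=1 g(5,-3)=3 g(5,-1)=2 g(5,1)=2 g(5,3)=3 g(5,5)=1
t=6: g(6,-6)=1 g(6,-4)=4 g(6,-2)=5 g(6,2)=5 g(6,4)=4 g(6,6)=1
t=7: g(7,-7)=1 g(7,-5)=5 g(7,-3)=9 g(7,-1)=5 g(7,1)=5 g(7,3)=9 g(7,5)=5 g(7,7)=1
t=8: g(8,-8)=1 g(8,-6)=6 g(8,-4)=14 g(8,-2)=14 g(8,2)=14 g(8,4)=14 g(8,6)=6 g(8,8)=1
t=9: g(9,-9)=1 g(9,-7)=7 g(9,-5)=20 g(9,-3)=28 g(9,-1)=14 g(9,1)=14 g(9,3)=28 g(9,5)=20 g(9,7)=7 g(9,9)=1
t=10: g(10,-10)=1 g(10,-8)=8 g(10,-6)=27 g(10,-4)=48 g(10,-2)=42 g(10,2)=42 g(10,4)=48 g(10,6)=27 g(10,8)=8 g(10,10)=1
t=11: g(11,-11)=1 g(11,-9)=9 g(11,-7)=35 g(11,-5)=75 g(11,-3)=90 g(11,-1)=42 g(11,1)=42 g(11,3)=90 g(11,5)=75 g(11,7)=35 g(11,9)=9 g(11,11)=1
t=12: g(12,-12)=1 g(12,-10)=10 g(12,-8)=44 g(12,-6)=110 g(12,-4)=165 g(12,-2)=132 g(12,2)=132 g(12,4)=165 g(12,6)=110 g(12,8)=44 g(12,10)=10 g(12,12)=1
t=13: g(13,-13)=1 g(13,-11)=11 g(13,-9)=54 g(13,-7)=154 g(13,-5)=275 g(13,-3)=297 g(13,-1)=132 g(13,1)=132 g(13,3)=297 g(13,5)=275 g(13,7)=154 g(13,9)=54 g(13,11)=11 g(13,13)=1
t=14: g(14,-14)=1 g(14,-12)=12 g(14,-10)=65 g(14,-8)=208 g(14,-6)=429 g(14,-4)=572 g(14,-2)=429 g(14,2)=429 g(14,4)=572 g(14,6)=429 g(14,8)=208 g(14,10)=65 g(14,12)=12 g(14,14)=1
t=15: g(15,-15)=1 g(15,-13)=13 g(15,-11)=77 g(15,-9)=273 g(15,-7)=637 g(15,-5)=1001 g(15,-3)=1001 g(15,-1)=429 g(15,1)=429 g(15,3)=1001 g(15,5)=1001 g(15,7)=637 g(15,9)=273 g(15,11)=77 g(15,13)=13 g(15,15)=1
t=16: g(16,-16)=1 g(16,-14)=14 g(16,-12)=90 g(16,-10)=350 g(16,-8)=910 g(16,-6)=1638 g(16,-4)=2002 g(16,-2)=1430 g(16,2)=1430 g(16,4)=2002 g(16,6)=1638 g(16,8)=910 g(16,10)=350 g(16,12)=90 g(16,14)=14 g(16,16)=1
t=17: g(17,-17)=1 g(17,-15)=15 g(17,-13)=104 g(17,-11)=440 g(17,-9)=1260 g(17,-7)=2548 g(17,-5)=3640 g(17,-3)=3432 g(17,-1)=1430 g(17,1)=1430 g(17,3)=3432 g(17,5)=3640 g(17,7)=2548 g(17,9)=1260 g(17,11)=440 g(17,13)=104 g(17,15)=15 g(17,17)=1
t=18: g(18,-18)=1 g(18,-16)=16 g(18,-14)=119 g(18,-12)=544 g(18,-10)=1700 g(18,-8)=3808 g(18,-6)=6188 g(18,-4)=7072 g(18,-2)=4862 g(18,2)=4862 g(18,4)=7072 g(18,6)=6188 g(18,8)=3808 g(18,10)=1700 g(18,12)=544 g(18,14)=119 g(18,16)=16 g(18,18)=1
t=19: g(19,-19)=1 g(19,-17)=17 g(19,-15)=135 g(19,-13)=663 g(19,-11)=2244 g(19,-9)=5508 g(19,-7)=9996 g(19,-5)=13260 g(19,-3)=11934 g(19,-1)=4862 g(19,1)=4862 g(19,3)=11934 g(19,5)=13260 g(19,7)=9996 g(19,9)=5508 g(19,11)=2244 g(19,13)=663 g(19,15)=135 g(19,17)=17 g(19,19)=1
t=20: g(20,-20)=1 g(20,-18)=18 g(20,-16)=152 g(20,-14)=798 g(20,-12)=2907 g(20,-10)=7752 g(20,-8)=15504 g(20,-6)=23256 g(20,-4)=25194 g(20,-2)=16796 g(20,2)=16796 g(20,4)=25194 g(20,6)=23256 g(20,8)=15504 g(20,10)=7752 g(20,12)=2907 g(20,14)=798 g(20,16)=152 g(20,18)=18 g(20,20)=1
t=21: g(21,-21)=1 g(21,-19)=19 g(21,-17)=170 g(21,-15)=950 g(21,-13)=3705 g(21,-11)=10659 g(21,-9)=23256 g(21,-7)=38760 g(21,-5)=48450 g(21,-3)=41990 g(21,-1)=16796 g(21,1)=16796 g(21,3)=41990 g(21,5)=48450 g(21,7)=38760 g(21,9)=23256 g(21,11)=10659 g(21,13)=3705 g(21,15)=950 g(21,17)=170 g(21,19)=19 g(21,21)=1
t=22: g(22,-22)=1 g(22,-20)=20 g(22,-18)=189 g(22,-16)=1120 g(22,-14)=4655 g(22,-12)=14364 g(22,-10)=33915 g(22,-8)=62016 g(22,-6)=87210 g(22,-4)=90440 g(22,-2)=58786 g(22,2)=58786 g(22,4)=90440 g(22,6)=87210 g(22,8)=62016 g(22,10)=33915 g(22,12)=14364 g(22,14)=4655 g(22,16)=1120 g(22,18)=189 g(22,20)=20 g(22,22)=1
t=23: g(23,-23)=1 g(23,-21)=21 g(23,-19)=209 g(23,-17)=1309 g(23,-15)=5775 g(23,-13)=19019 g(23,-11)=48279 g(23,-9)=95931 g(23,-7)=149226 g(23,-5)=177650 g(23,-3)=149226 g(23,-1)=58786 g(23,1)=58786 g(23,3)=149226 g(23,5)=177650 g(23,7)=149226 g(23,9)=95931 g(23,11)=48279 g(23,13)=19019 g(23,15)=5775 g(23,17)=1309 g(23,19)=209 g(23,21)=21 g(23,23)=1
t=24: g(24,-24)=1 g(24,-22)=22 g(24,-20)=230 g(24,-18)=1518 g(24,-16)=7084 g(24,-14)=24794 g(24,-12)=67298 g(24,-10)=144210 g(24,-8)=245157 g(24,-6)=326876 g(24,-4)=326876 g(24,-2)=208012 g(24,2)=208012 g(24,4)=326876 g(24,6)=326876 g(24,8)=245157 g(24,10)=144210 g(24,12)=67298 g(24,14)=24794 g(24,16)=7084 g(24,18)=1518 g(24,20)=230 g(24,22)=22 g(24,24)=1
t=25: g(25,-25)=1 g(25,-23)=23 g(25,-21)=252 g(25,-19)=1748 g(25,-17)=8602 g(25,-15)=31878 g(25,-13)=92092 g(25,-11)=211508 g(25,-9)=389367 g(25,-7)=572033 g(25,-5)=653752 g(25,-3)=534888 g(25,-1)=208012 g(25,1)=208012 g(25,3)=534888 g(25,5)=653752 g(25,7)=572033 g(25,9)=389367 g(25,11)=211508 g(25,13)=92092 g(25,15)=31878 g(25,17)=8602 g(25,19)=1748 g(25,21)=252 g(25,23)=23 g(25,25)=1
t=26: g(26,-26)=1 g(26,-24)=24 g(26,-22)=275 g(26,-20)=2000 g(26,-18)=10350 g(26,-16)=40480 g(26,-14)=123970 g(26,-12)=303600 g(26,-10)=600875 g(26,-8)=961400 g(26,-6)=1225785 g(26,-4)=1188640 g(26,-2)=742900 g(26,2)=742900 g(26,4)=1188640 g(26,6)=1225785 g(26,8)=961400 g(26,10)=600875 g(26,12)=303600 g(26,14)=123970 g(26,16)=40480 g(26,18)=10350 g(26,20)=2000 g(26,22)=275 g(26,24)=24 g(26,26)=1
t=27: g(27,-27)=1 g(27,-25)=25 g(27,-23)=299 g(27,-21)=2275 g(27,-19)=12350 g(27,-17)=50830 g(27,-15)=164450 g(27,-13)=427570 g(27,-11)=904475 g(27,-9)=1562275 g(27,-7)=2187185 g(27,-5)=2414425 g(27,-3)=1931540 g(27,-1)=742900 g(27,1)=742900 g(27,3)=1931540 g(27,5)=2414425 g(27,7)=2187185 g(27,9)=1562275 g(27,11)=904475 g(27,13)=427570 g(27,15)=164450 g(27,17)=50830 g(27,19)=12350 g(27,21)=2275 g(27,23)=299 g(27,25)=25 g(27,27)=1
t=28: g(28,-28)=1 g(28,-26)=26 g(28,-24)=324 g(28,-22)=2574 g(28,-20)=14625 g(28,-18)=63180 g(28,-16)=215280 g(28,-14)=592020 g(28,-12)=1332045 g(28,-10)=2466750 g(28,-8)=3749460 g(28,-6)=4601610 g(28,-4)=4345965 g(28,-2)=2674440 g(28,2)=2674440 g(28,4)=4345965 g(28,6)=4601610 g(28,8)=3749460 g(28,10)=2466750 g(28,12)=1332045 g(28,14)=592020 g(28,16)=215280 g(28,18)=63180 g(28,20)=14625 g(28,22)=2574 g(28,24)=324 g(28,26)=26 g(28,28)=1
t=29: g(29,-29)=1 g(29,-27)=27 g(29,-25)=350 g(29,-23)=2898 g(29,-21)=17199 g(29,-19)=77805 g(29,-17)=278460 g(29,-15)=807300 g(29,-13)=1924065 g(29,-11)=3798795 g(29,-9)=6216210 g(29,-7)=8351070 g(29,-5)=8947575 g(29,-3)=7020405 g(29,-1)=2674440 g(29,1)=2674440 g(29,3)=7020405 g(29,5)=8947575 g(29,7)=8351070 g(29,9)=6216210 g(29,11)=3798795 g(29,13)=1924065 g(29,15)=807300 g(29,17)=278460 g(29,19)=77805 g(29,21)=17199 g(29,23)=2898 g(29,25)=350 g(29,27)=27 g(29,29)=1
Paths never hitting 0: Σ_s g(29,s) = 80233200
Paths hitting 0: 2^29 - 80233200 = 456637712
P = 456637712/536870912 = 28539857/33554432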